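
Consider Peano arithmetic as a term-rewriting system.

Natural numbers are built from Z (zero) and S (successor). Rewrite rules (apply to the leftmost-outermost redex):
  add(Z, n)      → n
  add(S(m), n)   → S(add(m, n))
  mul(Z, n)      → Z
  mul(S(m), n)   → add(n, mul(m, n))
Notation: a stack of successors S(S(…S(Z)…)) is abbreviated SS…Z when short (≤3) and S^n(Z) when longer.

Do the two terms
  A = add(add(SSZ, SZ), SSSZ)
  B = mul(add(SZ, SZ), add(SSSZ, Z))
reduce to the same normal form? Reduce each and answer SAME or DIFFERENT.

Answer: SAME — A ⇓ S^6(Z), B ⇓ S^6(Z)

Derivation:
Term A:
  start: add(add(SSZ, SZ), SSSZ)
  →1  add(S(add(SZ, SZ)), SSSZ)
  →2  S(add(add(SZ, SZ), SSSZ))
  →3  S(add(S(add(Z, SZ)), SSSZ))
  →4  S(S(add(add(Z, SZ), SSSZ)))
  →5  S(S(add(SZ, SSSZ)))
  →6  S(S(S(add(Z, SSSZ))))
  →7  S^6(Z)

Term B:
  start: mul(add(SZ, SZ), add(SSSZ, Z))
  →1  mul(S(add(Z, SZ)), add(SSSZ, Z))
  →2  add(add(SSSZ, Z), mul(add(Z, SZ), add(SSSZ, Z)))
  →3  add(S(add(SSZ, Z)), mul(add(Z, SZ), add(SSSZ, Z)))
  →4  S(add(add(SSZ, Z), mul(add(Z, SZ), add(SSSZ, Z))))
  →5  S(add(S(add(SZ, Z)), mul(add(Z, SZ), add(SSSZ, Z))))
  →6  S(S(add(add(SZ, Z), mul(add(Z, SZ), add(SSSZ, Z)))))
  →7  S(S(add(S(add(Z, Z)), mul(add(Z, SZ), add(SSSZ, Z)))))
  →8  S(S(S(add(add(Z, Z), mul(add(Z, SZ), add(SSSZ, Z))))))
  →9  S(S(S(add(Z, mul(add(Z, SZ), add(SSSZ, Z))))))
  →10  S(S(S(mul(add(Z, SZ), add(SSSZ, Z)))))
  →11  S(S(S(mul(SZ, add(SSSZ, Z)))))
  →12  S(S(S(add(add(SSSZ, Z), mul(Z, add(SSSZ, Z))))))
  →13  S(S(S(add(S(add(SSZ, Z)), mul(Z, add(SSSZ, Z))))))
  →14  S(S(S(S(add(add(SSZ, Z), mul(Z, add(SSSZ, Z)))))))
  →15  S(S(S(S(add(S(add(SZ, Z)), mul(Z, add(SSSZ, Z)))))))
  →16  S(S(S(S(S(add(add(SZ, Z), mul(Z, add(SSSZ, Z))))))))
  →17  S(S(S(S(S(add(S(add(Z, Z)), mul(Z, add(SSSZ, Z))))))))
  →18  S(S(S(S(S(S(add(add(Z, Z), mul(Z, add(SSSZ, Z)))))))))
  →19  S(S(S(S(S(S(add(Z, mul(Z, add(SSSZ, Z)))))))))
  →20  S(S(S(S(S(S(mul(Z, add(SSSZ, Z))))))))
  →21  S^6(Z)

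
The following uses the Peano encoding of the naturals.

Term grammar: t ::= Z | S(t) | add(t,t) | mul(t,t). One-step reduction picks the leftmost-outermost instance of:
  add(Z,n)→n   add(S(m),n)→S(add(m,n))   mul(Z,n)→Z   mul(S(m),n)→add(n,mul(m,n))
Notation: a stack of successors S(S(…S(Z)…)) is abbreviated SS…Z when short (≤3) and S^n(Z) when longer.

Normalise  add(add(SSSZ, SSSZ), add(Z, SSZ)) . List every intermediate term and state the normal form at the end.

Answer: normal form = S^8(Z)  (in 12 steps)

Working:
  start: add(add(SSSZ, SSSZ), add(Z, SSZ))
  →1  add(S(add(SSZ, SSSZ)), add(Z, SSZ))
  →2  S(add(add(SSZ, SSSZ), add(Z, SSZ)))
  →3  S(add(S(add(SZ, SSSZ)), add(Z, SSZ)))
  →4  S(S(add(add(SZ, SSSZ), add(Z, SSZ))))
  →5  S(S(add(S(add(Z, SSSZ)), add(Z, SSZ))))
  →6  S(S(S(add(add(Z, SSSZ), add(Z, SSZ)))))
  →7  S(S(S(add(SSSZ, add(Z, SSZ)))))
  →8  S(S(S(S(add(SSZ, add(Z, SSZ))))))
  →9  S(S(S(S(S(add(SZ, add(Z, SSZ)))))))
  →10  S(S(S(S(S(S(add(Z, add(Z, SSZ))))))))
  →11  S(S(S(S(S(S(add(Z, SSZ)))))))
  →12  S^8(Z)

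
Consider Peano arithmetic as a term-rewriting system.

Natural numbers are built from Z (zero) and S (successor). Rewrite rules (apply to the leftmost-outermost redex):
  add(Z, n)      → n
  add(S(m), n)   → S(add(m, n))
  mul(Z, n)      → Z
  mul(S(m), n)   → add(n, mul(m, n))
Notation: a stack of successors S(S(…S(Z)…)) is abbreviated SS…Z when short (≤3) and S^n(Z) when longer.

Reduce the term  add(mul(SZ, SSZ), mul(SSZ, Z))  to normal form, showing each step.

  start: add(mul(SZ, SSZ), mul(SSZ, Z))
  →1  add(add(SSZ, mul(Z, SSZ)), mul(SSZ, Z))
  →2  add(S(add(SZ, mul(Z, SSZ))), mul(SSZ, Z))
  →3  S(add(add(SZ, mul(Z, SSZ)), mul(SSZ, Z)))
  →4  S(add(S(add(Z, mul(Z, SSZ))), mul(SSZ, Z)))
  →5  S(S(add(add(Z, mul(Z, SSZ)), mul(SSZ, Z))))
  →6  S(S(add(mul(Z, SSZ), mul(SSZ, Z))))
  →7  S(S(add(Z, mul(SSZ, Z))))
  →8  S(S(mul(SSZ, Z)))
  →9  S(S(add(Z, mul(SZ, Z))))
  →10  S(S(mul(SZ, Z)))
  →11  S(S(add(Z, mul(Z, Z))))
  →12  S(S(mul(Z, Z)))
  →13  SSZ

Answer: normal form = SSZ  (in 13 steps)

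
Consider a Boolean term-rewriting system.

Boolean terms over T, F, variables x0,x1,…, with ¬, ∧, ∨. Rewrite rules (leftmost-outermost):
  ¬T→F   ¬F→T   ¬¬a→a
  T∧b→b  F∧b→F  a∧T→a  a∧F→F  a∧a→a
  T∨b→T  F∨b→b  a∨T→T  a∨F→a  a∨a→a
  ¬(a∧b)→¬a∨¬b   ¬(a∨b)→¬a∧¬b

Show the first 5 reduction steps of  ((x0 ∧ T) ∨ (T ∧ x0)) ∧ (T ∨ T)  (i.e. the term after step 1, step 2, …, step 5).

  start: ((x0 ∧ T) ∨ (T ∧ x0)) ∧ (T ∨ T)
  →1  (x0 ∨ (T ∧ x0)) ∧ (T ∨ T)
  →2  (x0 ∨ x0) ∧ (T ∨ T)
  →3  x0 ∧ (T ∨ T)
  →4  x0 ∧ T
  →5  x0

Answer: after 5 steps: x0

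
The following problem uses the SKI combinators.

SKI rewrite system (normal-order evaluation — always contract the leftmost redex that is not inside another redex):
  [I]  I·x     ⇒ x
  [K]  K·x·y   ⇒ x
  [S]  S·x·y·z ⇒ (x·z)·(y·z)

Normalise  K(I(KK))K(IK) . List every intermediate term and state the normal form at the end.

  start: K(I(KK))K(IK)
  step 1: I(KK)(IK)
  step 2: KK(IK)
  step 3: K

Answer: normal form = K  (in 3 steps)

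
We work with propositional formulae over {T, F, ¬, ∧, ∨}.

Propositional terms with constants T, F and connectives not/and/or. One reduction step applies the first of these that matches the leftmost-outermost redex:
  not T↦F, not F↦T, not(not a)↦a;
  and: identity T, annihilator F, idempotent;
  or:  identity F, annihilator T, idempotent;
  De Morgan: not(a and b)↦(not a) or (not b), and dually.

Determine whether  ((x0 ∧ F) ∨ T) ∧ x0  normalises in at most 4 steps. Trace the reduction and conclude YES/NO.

Answer: YES — reaches normal form x0 in 2 ≤ 4 steps

Working:
  start: ((x0 ∧ F) ∨ T) ∧ x0
  →1  T ∧ x0
  →2  x0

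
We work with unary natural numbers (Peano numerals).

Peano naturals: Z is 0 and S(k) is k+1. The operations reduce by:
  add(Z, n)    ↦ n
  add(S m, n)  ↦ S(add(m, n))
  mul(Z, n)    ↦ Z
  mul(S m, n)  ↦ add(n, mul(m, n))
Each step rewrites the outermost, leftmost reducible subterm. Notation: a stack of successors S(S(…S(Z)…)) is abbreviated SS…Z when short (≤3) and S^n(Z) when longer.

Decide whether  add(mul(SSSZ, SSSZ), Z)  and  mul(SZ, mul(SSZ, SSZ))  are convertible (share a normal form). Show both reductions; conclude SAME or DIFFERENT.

Answer: DIFFERENT — A ⇓ S^9(Z), B ⇓ S^4(Z)

Working:
Term A:
  start: add(mul(SSSZ, SSSZ), Z)
  step 1: add(add(SSSZ, mul(SSZ, SSSZ)), Z)
  step 2: add(S(add(SSZ, mul(SSZ, SSSZ))), Z)
  step 3: S(add(add(SSZ, mul(SSZ, SSSZ)), Z))
  step 4: S(add(S(add(SZ, mul(SSZ, SSSZ))), Z))
  step 5: S(S(add(add(SZ, mul(SSZ, SSSZ)), Z)))
  step 6: S(S(add(S(add(Z, mul(SSZ, SSSZ))), Z)))
  step 7: S(S(S(add(add(Z, mul(SSZ, SSSZ)), Z))))
  step 8: S(S(S(add(mul(SSZ, SSSZ), Z))))
  step 9: S(S(S(add(add(SSSZ, mul(SZ, SSSZ)), Z))))
  step 10: S(S(S(add(S(add(SSZ, mul(SZ, SSSZ))), Z))))
  step 11: S(S(S(S(add(add(SSZ, mul(SZ, SSSZ)), Z)))))
  step 12: S(S(S(S(add(S(add(SZ, mul(SZ, SSSZ))), Z)))))
  step 13: S(S(S(S(S(add(add(SZ, mul(SZ, SSSZ)), Z))))))
  step 14: S(S(S(S(S(add(S(add(Z, mul(SZ, SSSZ))), Z))))))
  step 15: S(S(S(S(S(S(add(add(Z, mul(SZ, SSSZ)), Z)))))))
  step 16: S(S(S(S(S(S(add(mul(SZ, SSSZ), Z)))))))
  step 17: S(S(S(S(S(S(add(add(SSSZ, mul(Z, SSSZ)), Z)))))))
  step 18: S(S(S(S(S(S(add(S(add(SSZ, mul(Z, SSSZ))), Z)))))))
  step 19: S(S(S(S(S(S(S(add(add(SSZ, mul(Z, SSSZ)), Z))))))))
  step 20: S(S(S(S(S(S(S(add(S(add(SZ, mul(Z, SSSZ))), Z))))))))
  step 21: S(S(S(S(S(S(S(S(add(add(SZ, mul(Z, SSSZ)), Z)))))))))
  step 22: S(S(S(S(S(S(S(S(add(S(add(Z, mul(Z, SSSZ))), Z)))))))))
  step 23: S(S(S(S(S(S(S(S(S(add(add(Z, mul(Z, SSSZ)), Z))))))))))
  step 24: S(S(S(S(S(S(S(S(S(add(mul(Z, SSSZ), Z))))))))))
  step 25: S(S(S(S(S(S(S(S(S(add(Z, Z))))))))))
  step 26: S^9(Z)

Term B:
  start: mul(SZ, mul(SSZ, SSZ))
  step 1: add(mul(SSZ, SSZ), mul(Z, mul(SSZ, SSZ)))
  step 2: add(add(SSZ, mul(SZ, SSZ)), mul(Z, mul(SSZ, SSZ)))
  step 3: add(S(add(SZ, mul(SZ, SSZ))), mul(Z, mul(SSZ, SSZ)))
  step 4: S(add(add(SZ, mul(SZ, SSZ)), mul(Z, mul(SSZ, SSZ))))
  step 5: S(add(S(add(Z, mul(SZ, SSZ))), mul(Z, mul(SSZ, SSZ))))
  step 6: S(S(add(add(Z, mul(SZ, SSZ)), mul(Z, mul(SSZ, SSZ)))))
  step 7: S(S(add(mul(SZ, SSZ), mul(Z, mul(SSZ, SSZ)))))
  step 8: S(S(add(add(SSZ, mul(Z, SSZ)), mul(Z, mul(SSZ, SSZ)))))
  step 9: S(S(add(S(add(SZ, mul(Z, SSZ))), mul(Z, mul(SSZ, SSZ)))))
  step 10: S(S(S(add(add(SZ, mul(Z, SSZ)), mul(Z, mul(SSZ, SSZ))))))
  step 11: S(S(S(add(S(add(Z, mul(Z, SSZ))), mul(Z, mul(SSZ, SSZ))))))
  step 12: S(S(S(S(add(add(Z, mul(Z, SSZ)), mul(Z, mul(SSZ, SSZ)))))))
  step 13: S(S(S(S(add(mul(Z, SSZ), mul(Z, mul(SSZ, SSZ)))))))
  step 14: S(S(S(S(add(Z, mul(Z, mul(SSZ, SSZ)))))))
  step 15: S(S(S(S(mul(Z, mul(SSZ, SSZ))))))
  step 16: S^4(Z)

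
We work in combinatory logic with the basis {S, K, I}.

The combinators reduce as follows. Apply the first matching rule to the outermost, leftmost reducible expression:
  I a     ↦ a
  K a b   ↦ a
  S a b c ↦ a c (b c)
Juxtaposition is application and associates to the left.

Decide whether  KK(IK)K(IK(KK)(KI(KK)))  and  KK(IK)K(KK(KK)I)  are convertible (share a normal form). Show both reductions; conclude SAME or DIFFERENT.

Answer: SAME — A ⇓ K, B ⇓ K

Working:
Term A:
  start: KK(IK)K(IK(KK)(KI(KK)))
  [1] KK(IK(KK)(KI(KK)))
  [2] K

Term B:
  start: KK(IK)K(KK(KK)I)
  [1] KK(KK(KK)I)
  [2] K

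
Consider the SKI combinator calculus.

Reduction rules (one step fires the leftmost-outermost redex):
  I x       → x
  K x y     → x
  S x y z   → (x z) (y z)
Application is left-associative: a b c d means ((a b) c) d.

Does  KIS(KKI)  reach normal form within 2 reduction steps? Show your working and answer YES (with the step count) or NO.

Answer: NO — after 2 steps the term is KKI, not yet normal

Reduction:
  start: KIS(KKI)
  step 1: I(KKI)
  step 2: KKI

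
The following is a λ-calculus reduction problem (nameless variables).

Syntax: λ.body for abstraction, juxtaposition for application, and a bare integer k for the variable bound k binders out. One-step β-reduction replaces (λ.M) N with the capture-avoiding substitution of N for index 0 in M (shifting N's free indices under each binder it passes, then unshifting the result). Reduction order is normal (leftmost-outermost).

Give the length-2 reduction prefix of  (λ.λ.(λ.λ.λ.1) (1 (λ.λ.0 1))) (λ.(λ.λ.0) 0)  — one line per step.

Answer: after 2 steps: λ.λ.λ.1

Reduction:
  start: (λ.λ.(λ.λ.λ.1) (1 (λ.λ.0 1))) (λ.(λ.λ.0) 0)
  [1] λ.(λ.λ.λ.1) ((λ.(λ.λ.0) 0) (λ.λ.0 1))
  [2] λ.λ.λ.1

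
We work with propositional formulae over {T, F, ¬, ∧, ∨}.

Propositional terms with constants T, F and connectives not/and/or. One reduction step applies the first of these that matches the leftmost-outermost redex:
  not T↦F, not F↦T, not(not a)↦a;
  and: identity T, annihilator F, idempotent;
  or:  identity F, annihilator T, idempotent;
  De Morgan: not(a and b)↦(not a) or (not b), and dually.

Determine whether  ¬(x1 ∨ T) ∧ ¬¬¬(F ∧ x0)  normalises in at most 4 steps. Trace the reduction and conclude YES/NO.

Answer: YES — reaches normal form F in 4 ≤ 4 steps

Working:
  start: ¬(x1 ∨ T) ∧ ¬¬¬(F ∧ x0)
  step 1: (¬x1 ∧ ¬T) ∧ ¬¬¬(F ∧ x0)
  step 2: (¬x1 ∧ F) ∧ ¬¬¬(F ∧ x0)
  step 3: F ∧ ¬¬¬(F ∧ x0)
  step 4: F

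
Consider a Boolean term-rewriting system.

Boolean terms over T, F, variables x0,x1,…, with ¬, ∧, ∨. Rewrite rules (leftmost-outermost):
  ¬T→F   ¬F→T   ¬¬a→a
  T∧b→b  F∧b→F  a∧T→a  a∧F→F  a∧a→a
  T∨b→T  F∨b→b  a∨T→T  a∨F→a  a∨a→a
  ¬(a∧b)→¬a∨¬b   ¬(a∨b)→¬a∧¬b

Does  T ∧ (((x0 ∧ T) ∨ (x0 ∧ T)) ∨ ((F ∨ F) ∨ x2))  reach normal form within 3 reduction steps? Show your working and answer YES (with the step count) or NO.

  start: T ∧ (((x0 ∧ T) ∨ (x0 ∧ T)) ∨ ((F ∨ F) ∨ x2))
  step 1: ((x0 ∧ T) ∨ (x0 ∧ T)) ∨ ((F ∨ F) ∨ x2)
  step 2: (x0 ∧ T) ∨ ((F ∨ F) ∨ x2)
  step 3: x0 ∨ ((F ∨ F) ∨ x2)

Answer: NO — after 3 steps the term is x0 ∨ ((F ∨ F) ∨ x2), not yet normal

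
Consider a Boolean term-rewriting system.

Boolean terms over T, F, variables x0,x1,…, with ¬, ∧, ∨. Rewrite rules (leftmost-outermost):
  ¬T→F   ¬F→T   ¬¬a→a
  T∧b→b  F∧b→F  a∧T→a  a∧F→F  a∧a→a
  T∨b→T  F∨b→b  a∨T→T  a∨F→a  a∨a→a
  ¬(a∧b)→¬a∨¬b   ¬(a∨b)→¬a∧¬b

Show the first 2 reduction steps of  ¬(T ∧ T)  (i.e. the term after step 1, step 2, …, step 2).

  start: ¬(T ∧ T)
  step 1: ¬T ∨ ¬T
  step 2: ¬T

Answer: after 2 steps: ¬T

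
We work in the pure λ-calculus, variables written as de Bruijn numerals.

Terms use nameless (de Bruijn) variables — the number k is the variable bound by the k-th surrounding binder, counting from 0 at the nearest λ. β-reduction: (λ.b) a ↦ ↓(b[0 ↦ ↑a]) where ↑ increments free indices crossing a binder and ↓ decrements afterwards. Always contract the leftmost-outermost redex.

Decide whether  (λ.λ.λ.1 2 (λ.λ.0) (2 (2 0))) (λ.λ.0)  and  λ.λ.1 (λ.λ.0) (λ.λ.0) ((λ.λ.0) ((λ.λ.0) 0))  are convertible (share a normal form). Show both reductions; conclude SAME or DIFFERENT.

Answer: SAME — A ⇓ λ.λ.1 (λ.λ.0) (λ.λ.0) (λ.0), B ⇓ λ.λ.1 (λ.λ.0) (λ.λ.0) (λ.0)

Reduction:
Term A:
  start: (λ.λ.λ.1 2 (λ.λ.0) (2 (2 0))) (λ.λ.0)
  →1  λ.λ.1 (λ.λ.0) (λ.λ.0) ((λ.λ.0) ((λ.λ.0) 0))
  →2  λ.λ.1 (λ.λ.0) (λ.λ.0) (λ.0)

Term B:
  start: λ.λ.1 (λ.λ.0) (λ.λ.0) ((λ.λ.0) ((λ.λ.0) 0))
  →1  λ.λ.1 (λ.λ.0) (λ.λ.0) (λ.0)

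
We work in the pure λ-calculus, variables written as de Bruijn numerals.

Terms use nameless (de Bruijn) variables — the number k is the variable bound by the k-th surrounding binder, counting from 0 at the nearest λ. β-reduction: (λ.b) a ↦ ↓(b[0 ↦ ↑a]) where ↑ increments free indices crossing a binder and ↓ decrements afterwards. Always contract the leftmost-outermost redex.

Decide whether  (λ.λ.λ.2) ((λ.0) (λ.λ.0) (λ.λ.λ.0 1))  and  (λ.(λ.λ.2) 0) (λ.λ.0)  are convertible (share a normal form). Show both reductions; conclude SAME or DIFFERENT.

Term A:
  start: (λ.λ.λ.2) ((λ.0) (λ.λ.0) (λ.λ.λ.0 1))
  [1] λ.λ.(λ.0) (λ.λ.0) (λ.λ.λ.0 1)
  [2] λ.λ.(λ.λ.0) (λ.λ.λ.0 1)
  [3] λ.λ.λ.0

Term B:
  start: (λ.(λ.λ.2) 0) (λ.λ.0)
  [1] (λ.λ.λ.λ.0) (λ.λ.0)
  [2] λ.λ.λ.0

Answer: SAME — A ⇓ λ.λ.λ.0, B ⇓ λ.λ.λ.0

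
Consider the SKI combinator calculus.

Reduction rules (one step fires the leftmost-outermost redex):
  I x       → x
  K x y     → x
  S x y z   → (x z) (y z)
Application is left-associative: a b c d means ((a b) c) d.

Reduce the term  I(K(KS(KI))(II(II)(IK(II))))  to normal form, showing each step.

  start: I(K(KS(KI))(II(II)(IK(II))))
  step 1: K(KS(KI))(II(II)(IK(II)))
  step 2: KS(KI)
  step 3: S

Answer: normal form = S  (in 3 steps)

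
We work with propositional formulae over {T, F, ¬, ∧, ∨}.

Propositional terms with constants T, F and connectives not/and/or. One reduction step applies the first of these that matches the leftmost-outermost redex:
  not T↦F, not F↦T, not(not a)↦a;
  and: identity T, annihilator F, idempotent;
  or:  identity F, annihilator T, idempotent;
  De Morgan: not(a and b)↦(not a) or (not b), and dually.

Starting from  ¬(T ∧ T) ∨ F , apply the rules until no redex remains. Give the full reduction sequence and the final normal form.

Answer: normal form = F  (in 4 steps)

Working:
  start: ¬(T ∧ T) ∨ F
  →1  ¬(T ∧ T)
  →2  ¬T ∨ ¬T
  →3  ¬T
  →4  F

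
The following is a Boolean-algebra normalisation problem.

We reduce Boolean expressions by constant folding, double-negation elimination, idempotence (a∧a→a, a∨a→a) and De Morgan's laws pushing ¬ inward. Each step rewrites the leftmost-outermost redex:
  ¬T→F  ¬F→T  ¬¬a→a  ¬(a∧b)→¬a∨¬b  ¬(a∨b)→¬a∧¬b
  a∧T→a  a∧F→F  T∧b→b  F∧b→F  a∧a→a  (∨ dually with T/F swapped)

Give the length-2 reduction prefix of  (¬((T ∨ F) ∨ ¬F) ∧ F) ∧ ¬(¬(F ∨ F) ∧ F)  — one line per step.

  start: (¬((T ∨ F) ∨ ¬F) ∧ F) ∧ ¬(¬(F ∨ F) ∧ F)
  →1  F ∧ ¬(¬(F ∨ F) ∧ F)
  →2  F

Answer: after 2 steps: F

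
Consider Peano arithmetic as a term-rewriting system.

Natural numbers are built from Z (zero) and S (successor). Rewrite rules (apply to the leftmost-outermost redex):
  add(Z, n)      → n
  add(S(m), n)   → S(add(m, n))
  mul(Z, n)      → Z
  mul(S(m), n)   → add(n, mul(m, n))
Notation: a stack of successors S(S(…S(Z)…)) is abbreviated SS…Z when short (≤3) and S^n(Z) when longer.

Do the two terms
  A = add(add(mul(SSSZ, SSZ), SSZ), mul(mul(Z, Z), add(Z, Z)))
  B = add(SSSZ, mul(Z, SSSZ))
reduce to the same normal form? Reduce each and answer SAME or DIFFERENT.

Answer: DIFFERENT — A ⇓ S^8(Z), B ⇓ SSSZ

Working:
Term A:
  start: add(add(mul(SSSZ, SSZ), SSZ), mul(mul(Z, Z), add(Z, Z)))
  [1] add(add(add(SSZ, mul(SSZ, SSZ)), SSZ), mul(mul(Z, Z), add(Z, Z)))
  [2] add(add(S(add(SZ, mul(SSZ, SSZ))), SSZ), mul(mul(Z, Z), add(Z, Z)))
  [3] add(S(add(add(SZ, mul(SSZ, SSZ)), SSZ)), mul(mul(Z, Z), add(Z, Z)))
  [4] S(add(add(add(SZ, mul(SSZ, SSZ)), SSZ), mul(mul(Z, Z), add(Z, Z))))
  [5] S(add(add(S(add(Z, mul(SSZ, SSZ))), SSZ), mul(mul(Z, Z), add(Z, Z))))
  [6] S(add(S(add(add(Z, mul(SSZ, SSZ)), SSZ)), mul(mul(Z, Z), add(Z, Z))))
  [7] S(S(add(add(add(Z, mul(SSZ, SSZ)), SSZ), mul(mul(Z, Z), add(Z, Z)))))
  [8] S(S(add(add(mul(SSZ, SSZ), SSZ), mul(mul(Z, Z), add(Z, Z)))))
  [9] S(S(add(add(add(SSZ, mul(SZ, SSZ)), SSZ), mul(mul(Z, Z), add(Z, Z)))))
  [10] S(S(add(add(S(add(SZ, mul(SZ, SSZ))), SSZ), mul(mul(Z, Z), add(Z, Z)))))
  [11] S(S(add(S(add(add(SZ, mul(SZ, SSZ)), SSZ)), mul(mul(Z, Z), add(Z, Z)))))
  [12] S(S(S(add(add(add(SZ, mul(SZ, SSZ)), SSZ), mul(mul(Z, Z), add(Z, Z))))))
  [13] S(S(S(add(add(S(add(Z, mul(SZ, SSZ))), SSZ), mul(mul(Z, Z), add(Z, Z))))))
  [14] S(S(S(add(S(add(add(Z, mul(SZ, SSZ)), SSZ)), mul(mul(Z, Z), add(Z, Z))))))
  [15] S(S(S(S(add(add(add(Z, mul(SZ, SSZ)), SSZ), mul(mul(Z, Z), add(Z, Z)))))))
  [16] S(S(S(S(add(add(mul(SZ, SSZ), SSZ), mul(mul(Z, Z), add(Z, Z)))))))
  [17] S(S(S(S(add(add(add(SSZ, mul(Z, SSZ)), SSZ), mul(mul(Z, Z), add(Z, Z)))))))
  [18] S(S(S(S(add(add(S(add(SZ, mul(Z, SSZ))), SSZ), mul(mul(Z, Z), add(Z, Z)))))))
  [19] S(S(S(S(add(S(add(add(SZ, mul(Z, SSZ)), SSZ)), mul(mul(Z, Z), add(Z, Z)))))))
  [20] S(S(S(S(S(add(add(add(SZ, mul(Z, SSZ)), SSZ), mul(mul(Z, Z), add(Z, Z))))))))
  [21] S(S(S(S(S(add(add(S(add(Z, mul(Z, SSZ))), SSZ), mul(mul(Z, Z), add(Z, Z))))))))
  [22] S(S(S(S(S(add(S(add(add(Z, mul(Z, SSZ)), SSZ)), mul(mul(Z, Z), add(Z, Z))))))))
  [23] S(S(S(S(S(S(add(add(add(Z, mul(Z, SSZ)), SSZ), mul(mul(Z, Z), add(Z, Z)))))))))
  [24] S(S(S(S(S(S(add(add(mul(Z, SSZ), SSZ), mul(mul(Z, Z), add(Z, Z)))))))))
  [25] S(S(S(S(S(S(add(add(Z, SSZ), mul(mul(Z, Z), add(Z, Z)))))))))
  [26] S(S(S(S(S(S(add(SSZ, mul(mul(Z, Z), add(Z, Z)))))))))
  [27] S(S(S(S(S(S(S(add(SZ, mul(mul(Z, Z), add(Z, Z))))))))))
  [28] S(S(S(S(S(S(S(S(add(Z, mul(mul(Z, Z), add(Z, Z)))))))))))
  [29] S(S(S(S(S(S(S(S(mul(mul(Z, Z), add(Z, Z))))))))))
  [30] S(S(S(S(S(S(S(S(mul(Z, add(Z, Z))))))))))
  [31] S^8(Z)

Term B:
  start: add(SSSZ, mul(Z, SSSZ))
  [1] S(add(SSZ, mul(Z, SSSZ)))
  [2] S(S(add(SZ, mul(Z, SSSZ))))
  [3] S(S(S(add(Z, mul(Z, SSSZ)))))
  [4] S(S(S(mul(Z, SSSZ))))
  [5] SSSZ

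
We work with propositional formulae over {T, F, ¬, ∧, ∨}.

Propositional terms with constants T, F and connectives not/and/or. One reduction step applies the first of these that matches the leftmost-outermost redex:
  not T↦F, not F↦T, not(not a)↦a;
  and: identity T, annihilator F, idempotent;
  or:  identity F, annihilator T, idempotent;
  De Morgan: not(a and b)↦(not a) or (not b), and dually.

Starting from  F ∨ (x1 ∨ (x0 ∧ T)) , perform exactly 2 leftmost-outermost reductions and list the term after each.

Answer: after 2 steps: x1 ∨ x0

Working:
  start: F ∨ (x1 ∨ (x0 ∧ T))
  step 1: x1 ∨ (x0 ∧ T)
  step 2: x1 ∨ x0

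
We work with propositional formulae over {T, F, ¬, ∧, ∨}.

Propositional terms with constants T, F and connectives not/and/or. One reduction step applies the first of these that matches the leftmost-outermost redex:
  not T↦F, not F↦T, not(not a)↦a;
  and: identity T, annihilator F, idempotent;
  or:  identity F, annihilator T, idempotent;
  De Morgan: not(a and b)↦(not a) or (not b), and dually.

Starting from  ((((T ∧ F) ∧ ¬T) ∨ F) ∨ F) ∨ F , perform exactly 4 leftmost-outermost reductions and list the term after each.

  start: ((((T ∧ F) ∧ ¬T) ∨ F) ∨ F) ∨ F
  →1  (((T ∧ F) ∧ ¬T) ∨ F) ∨ F
  →2  ((T ∧ F) ∧ ¬T) ∨ F
  →3  (T ∧ F) ∧ ¬T
  →4  F ∧ ¬T

Answer: after 4 steps: F ∧ ¬T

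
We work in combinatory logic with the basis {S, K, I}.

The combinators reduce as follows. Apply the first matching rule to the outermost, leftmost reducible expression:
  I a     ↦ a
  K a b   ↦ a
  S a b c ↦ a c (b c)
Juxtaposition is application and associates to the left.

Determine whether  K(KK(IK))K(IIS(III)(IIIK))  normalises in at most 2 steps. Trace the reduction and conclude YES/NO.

Answer: NO — after 2 steps the term is K(IIS(III)(IIIK)), not yet normal

Derivation:
  start: K(KK(IK))K(IIS(III)(IIIK))
  [1] KK(IK)(IIS(III)(IIIK))
  [2] K(IIS(III)(IIIK))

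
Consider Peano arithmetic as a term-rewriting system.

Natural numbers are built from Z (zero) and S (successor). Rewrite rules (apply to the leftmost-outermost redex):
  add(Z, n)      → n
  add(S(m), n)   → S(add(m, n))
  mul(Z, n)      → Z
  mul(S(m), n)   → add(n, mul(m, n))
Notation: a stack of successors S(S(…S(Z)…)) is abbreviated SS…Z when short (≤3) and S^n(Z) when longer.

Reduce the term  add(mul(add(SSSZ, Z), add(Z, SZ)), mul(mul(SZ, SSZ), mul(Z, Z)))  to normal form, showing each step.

Answer: normal form = SSSZ  (in 33 steps)

Derivation:
  start: add(mul(add(SSSZ, Z), add(Z, SZ)), mul(mul(SZ, SSZ), mul(Z, Z)))
  [1] add(mul(S(add(SSZ, Z)), add(Z, SZ)), mul(mul(SZ, SSZ), mul(Z, Z)))
  [2] add(add(add(Z, SZ), mul(add(SSZ, Z), add(Z, SZ))), mul(mul(SZ, SSZ), mul(Z, Z)))
  [3] add(add(SZ, mul(add(SSZ, Z), add(Z, SZ))), mul(mul(SZ, SSZ), mul(Z, Z)))
  [4] add(S(add(Z, mul(add(SSZ, Z), add(Z, SZ)))), mul(mul(SZ, SSZ), mul(Z, Z)))
  [5] S(add(add(Z, mul(add(SSZ, Z), add(Z, SZ))), mul(mul(SZ, SSZ), mul(Z, Z))))
  [6] S(add(mul(add(SSZ, Z), add(Z, SZ)), mul(mul(SZ, SSZ), mul(Z, Z))))
  [7] S(add(mul(S(add(SZ, Z)), add(Z, SZ)), mul(mul(SZ, SSZ), mul(Z, Z))))
  [8] S(add(add(add(Z, SZ), mul(add(SZ, Z), add(Z, SZ))), mul(mul(SZ, SSZ), mul(Z, Z))))
  [9] S(add(add(SZ, mul(add(SZ, Z), add(Z, SZ))), mul(mul(SZ, SSZ), mul(Z, Z))))
  [10] S(add(S(add(Z, mul(add(SZ, Z), add(Z, SZ)))), mul(mul(SZ, SSZ), mul(Z, Z))))
  [11] S(S(add(add(Z, mul(add(SZ, Z), add(Z, SZ))), mul(mul(SZ, SSZ), mul(Z, Z)))))
  [12] S(S(add(mul(add(SZ, Z), add(Z, SZ)), mul(mul(SZ, SSZ), mul(Z, Z)))))
  [13] S(S(add(mul(S(add(Z, Z)), add(Z, SZ)), mul(mul(SZ, SSZ), mul(Z, Z)))))
  [14] S(S(add(add(add(Z, SZ), mul(add(Z, Z), add(Z, SZ))), mul(mul(SZ, SSZ), mul(Z, Z)))))
  [15] S(S(add(add(SZ, mul(add(Z, Z), add(Z, SZ))), mul(mul(SZ, SSZ), mul(Z, Z)))))
  [16] S(S(add(S(add(Z, mul(add(Z, Z), add(Z, SZ)))), mul(mul(SZ, SSZ), mul(Z, Z)))))
  [17] S(S(S(add(add(Z, mul(add(Z, Z), add(Z, SZ))), mul(mul(SZ, SSZ), mul(Z, Z))))))
  [18] S(S(S(add(mul(add(Z, Z), add(Z, SZ)), mul(mul(SZ, SSZ), mul(Z, Z))))))
  [19] S(S(S(add(mul(Z, add(Z, SZ)), mul(mul(SZ, SSZ), mul(Z, Z))))))
  [20] S(S(S(add(Z, mul(mul(SZ, SSZ), mul(Z, Z))))))
  [21] S(S(S(mul(mul(SZ, SSZ), mul(Z, Z)))))
  [22] S(S(S(mul(add(SSZ, mul(Z, SSZ)), mul(Z, Z)))))
  [23] S(S(S(mul(S(add(SZ, mul(Z, SSZ))), mul(Z, Z)))))
  [24] S(S(S(add(mul(Z, Z), mul(add(SZ, mul(Z, SSZ)), mul(Z, Z))))))
  [25] S(S(S(add(Z, mul(add(SZ, mul(Z, SSZ)), mul(Z, Z))))))
  [26] S(S(S(mul(add(SZ, mul(Z, SSZ)), mul(Z, Z)))))
  [27] S(S(S(mul(S(add(Z, mul(Z, SSZ))), mul(Z, Z)))))
  [28] S(S(S(add(mul(Z, Z), mul(add(Z, mul(Z, SSZ)), mul(Z, Z))))))
  [29] S(S(S(add(Z, mul(add(Z, mul(Z, SSZ)), mul(Z, Z))))))
  [30] S(S(S(mul(add(Z, mul(Z, SSZ)), mul(Z, Z)))))
  [31] S(S(S(mul(mul(Z, SSZ), mul(Z, Z)))))
  [32] S(S(S(mul(Z, mul(Z, Z)))))
  [33] SSSZ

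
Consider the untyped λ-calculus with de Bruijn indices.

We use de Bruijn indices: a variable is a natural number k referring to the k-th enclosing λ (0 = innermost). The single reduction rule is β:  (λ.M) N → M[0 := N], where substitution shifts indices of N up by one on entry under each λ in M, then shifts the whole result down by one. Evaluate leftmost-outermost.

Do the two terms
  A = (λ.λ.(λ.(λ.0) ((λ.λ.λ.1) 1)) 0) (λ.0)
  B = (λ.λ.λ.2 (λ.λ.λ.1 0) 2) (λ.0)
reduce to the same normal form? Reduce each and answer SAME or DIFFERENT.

Term A:
  start: (λ.λ.(λ.(λ.0) ((λ.λ.λ.1) 1)) 0) (λ.0)
  step 1: λ.(λ.(λ.0) ((λ.λ.λ.1) 1)) 0
  step 2: λ.(λ.0) ((λ.λ.λ.1) 0)
  step 3: λ.(λ.λ.λ.1) 0
  step 4: λ.λ.λ.1

Term B:
  start: (λ.λ.λ.2 (λ.λ.λ.1 0) 2) (λ.0)
  step 1: λ.λ.(λ.0) (λ.λ.λ.1 0) (λ.0)
  step 2: λ.λ.(λ.λ.λ.1 0) (λ.0)
  step 3: λ.λ.λ.λ.1 0

Answer: DIFFERENT — A ⇓ λ.λ.λ.1, B ⇓ λ.λ.λ.λ.1 0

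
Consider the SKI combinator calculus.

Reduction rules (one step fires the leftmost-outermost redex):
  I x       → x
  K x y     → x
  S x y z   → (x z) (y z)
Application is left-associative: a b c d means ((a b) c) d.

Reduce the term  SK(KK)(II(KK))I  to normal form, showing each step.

Answer: normal form = K  (in 5 steps)

Derivation:
  start: SK(KK)(II(KK))I
  [1] K(II(KK))(KK(II(KK)))I
  [2] II(KK)I
  [3] I(KK)I
  [4] KKI
  [5] K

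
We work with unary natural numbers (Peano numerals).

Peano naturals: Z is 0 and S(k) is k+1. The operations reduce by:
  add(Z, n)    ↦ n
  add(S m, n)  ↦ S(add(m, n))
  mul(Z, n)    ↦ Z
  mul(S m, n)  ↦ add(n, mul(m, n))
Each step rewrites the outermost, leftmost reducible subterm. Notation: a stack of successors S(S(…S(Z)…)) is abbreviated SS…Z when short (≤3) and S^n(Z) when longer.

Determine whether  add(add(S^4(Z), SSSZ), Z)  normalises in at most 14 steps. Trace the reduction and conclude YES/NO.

Answer: YES — reaches normal form S^7(Z) in 13 ≤ 14 steps

Working:
  start: add(add(S^4(Z), SSSZ), Z)
  →1  add(S(add(SSSZ, SSSZ)), Z)
  →2  S(add(add(SSSZ, SSSZ), Z))
  →3  S(add(S(add(SSZ, SSSZ)), Z))
  →4  S(S(add(add(SSZ, SSSZ), Z)))
  →5  S(S(add(S(add(SZ, SSSZ)), Z)))
  →6  S(S(S(add(add(SZ, SSSZ), Z))))
  →7  S(S(S(add(S(add(Z, SSSZ)), Z))))
  →8  S(S(S(S(add(add(Z, SSSZ), Z)))))
  →9  S(S(S(S(add(SSSZ, Z)))))
  →10  S(S(S(S(S(add(SSZ, Z))))))
  →11  S(S(S(S(S(S(add(SZ, Z)))))))
  →12  S(S(S(S(S(S(S(add(Z, Z))))))))
  →13  S^7(Z)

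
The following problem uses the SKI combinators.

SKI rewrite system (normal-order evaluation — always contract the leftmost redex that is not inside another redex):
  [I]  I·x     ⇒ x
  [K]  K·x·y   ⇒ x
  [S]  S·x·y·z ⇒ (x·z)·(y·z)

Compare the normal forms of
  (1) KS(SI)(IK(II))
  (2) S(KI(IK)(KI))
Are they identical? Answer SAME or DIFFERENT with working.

Answer: SAME — A ⇓ S(KI), B ⇓ S(KI)

Reduction:
Term A:
  start: KS(SI)(IK(II))
  step 1: S(IK(II))
  step 2: S(K(II))
  step 3: S(KI)

Term B:
  start: S(KI(IK)(KI))
  step 1: S(I(KI))
  step 2: S(KI)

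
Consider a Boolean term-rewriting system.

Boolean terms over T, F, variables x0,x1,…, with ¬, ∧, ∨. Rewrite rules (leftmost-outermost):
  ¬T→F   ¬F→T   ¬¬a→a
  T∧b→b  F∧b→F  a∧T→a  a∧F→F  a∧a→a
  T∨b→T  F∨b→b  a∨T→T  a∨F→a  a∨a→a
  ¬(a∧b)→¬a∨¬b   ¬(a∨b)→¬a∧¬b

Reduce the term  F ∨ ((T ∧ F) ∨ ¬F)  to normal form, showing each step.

  start: F ∨ ((T ∧ F) ∨ ¬F)
  step 1: (T ∧ F) ∨ ¬F
  step 2: F ∨ ¬F
  step 3: ¬F
  step 4: T

Answer: normal form = T  (in 4 steps)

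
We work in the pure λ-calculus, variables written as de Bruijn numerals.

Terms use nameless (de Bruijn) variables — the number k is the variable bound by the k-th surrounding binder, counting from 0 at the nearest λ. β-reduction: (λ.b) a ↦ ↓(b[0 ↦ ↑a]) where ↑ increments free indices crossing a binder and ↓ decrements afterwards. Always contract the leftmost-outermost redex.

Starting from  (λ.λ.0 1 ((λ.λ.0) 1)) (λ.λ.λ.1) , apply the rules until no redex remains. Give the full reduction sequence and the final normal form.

  start: (λ.λ.0 1 ((λ.λ.0) 1)) (λ.λ.λ.1)
  step 1: λ.0 (λ.λ.λ.1) ((λ.λ.0) (λ.λ.λ.1))
  step 2: λ.0 (λ.λ.λ.1) (λ.0)

Answer: normal form = λ.0 (λ.λ.λ.1) (λ.0)  (in 2 steps)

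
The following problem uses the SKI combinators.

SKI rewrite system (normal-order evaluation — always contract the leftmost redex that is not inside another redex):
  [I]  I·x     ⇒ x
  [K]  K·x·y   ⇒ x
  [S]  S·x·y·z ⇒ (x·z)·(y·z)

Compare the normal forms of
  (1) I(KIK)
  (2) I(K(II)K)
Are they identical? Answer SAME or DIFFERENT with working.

Answer: SAME — A ⇓ I, B ⇓ I

Reduction:
Term A:
  start: I(KIK)
  →1  KIK
  →2  I

Term B:
  start: I(K(II)K)
  →1  K(II)K
  →2  II
  →3  I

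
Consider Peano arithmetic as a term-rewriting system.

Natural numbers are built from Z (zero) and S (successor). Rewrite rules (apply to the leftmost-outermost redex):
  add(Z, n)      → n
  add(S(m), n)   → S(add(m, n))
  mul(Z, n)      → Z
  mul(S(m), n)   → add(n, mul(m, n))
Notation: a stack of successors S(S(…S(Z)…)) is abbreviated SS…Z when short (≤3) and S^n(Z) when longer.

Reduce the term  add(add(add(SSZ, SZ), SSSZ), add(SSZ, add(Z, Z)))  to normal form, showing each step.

Answer: normal form = S^8(Z)  (in 18 steps)

Working:
  start: add(add(add(SSZ, SZ), SSSZ), add(SSZ, add(Z, Z)))
  →1  add(add(S(add(SZ, SZ)), SSSZ), add(SSZ, add(Z, Z)))
  →2  add(S(add(add(SZ, SZ), SSSZ)), add(SSZ, add(Z, Z)))
  →3  S(add(add(add(SZ, SZ), SSSZ), add(SSZ, add(Z, Z))))
  →4  S(add(add(S(add(Z, SZ)), SSSZ), add(SSZ, add(Z, Z))))
  →5  S(add(S(add(add(Z, SZ), SSSZ)), add(SSZ, add(Z, Z))))
  →6  S(S(add(add(add(Z, SZ), SSSZ), add(SSZ, add(Z, Z)))))
  →7  S(S(add(add(SZ, SSSZ), add(SSZ, add(Z, Z)))))
  →8  S(S(add(S(add(Z, SSSZ)), add(SSZ, add(Z, Z)))))
  →9  S(S(S(add(add(Z, SSSZ), add(SSZ, add(Z, Z))))))
  →10  S(S(S(add(SSSZ, add(SSZ, add(Z, Z))))))
  →11  S(S(S(S(add(SSZ, add(SSZ, add(Z, Z)))))))
  →12  S(S(S(S(S(add(SZ, add(SSZ, add(Z, Z))))))))
  →13  S(S(S(S(S(S(add(Z, add(SSZ, add(Z, Z)))))))))
  →14  S(S(S(S(S(S(add(SSZ, add(Z, Z))))))))
  →15  S(S(S(S(S(S(S(add(SZ, add(Z, Z)))))))))
  →16  S(S(S(S(S(S(S(S(add(Z, add(Z, Z))))))))))
  →17  S(S(S(S(S(S(S(S(add(Z, Z)))))))))
  →18  S^8(Z)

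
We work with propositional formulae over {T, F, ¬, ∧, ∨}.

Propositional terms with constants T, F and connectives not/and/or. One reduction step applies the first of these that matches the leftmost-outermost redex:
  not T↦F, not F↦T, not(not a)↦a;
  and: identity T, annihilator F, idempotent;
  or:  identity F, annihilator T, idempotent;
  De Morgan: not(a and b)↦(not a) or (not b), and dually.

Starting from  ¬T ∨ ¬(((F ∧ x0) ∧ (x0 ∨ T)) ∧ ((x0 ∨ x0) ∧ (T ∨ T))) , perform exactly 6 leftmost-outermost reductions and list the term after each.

  start: ¬T ∨ ¬(((F ∧ x0) ∧ (x0 ∨ T)) ∧ ((x0 ∨ x0) ∧ (T ∨ T)))
  →1  F ∨ ¬(((F ∧ x0) ∧ (x0 ∨ T)) ∧ ((x0 ∨ x0) ∧ (T ∨ T)))
  →2  ¬(((F ∧ x0) ∧ (x0 ∨ T)) ∧ ((x0 ∨ x0) ∧ (T ∨ T)))
  →3  ¬((F ∧ x0) ∧ (x0 ∨ T)) ∨ ¬((x0 ∨ x0) ∧ (T ∨ T))
  →4  (¬(F ∧ x0) ∨ ¬(x0 ∨ T)) ∨ ¬((x0 ∨ x0) ∧ (T ∨ T))
  →5  ((¬F ∨ ¬x0) ∨ ¬(x0 ∨ T)) ∨ ¬((x0 ∨ x0) ∧ (T ∨ T))
  →6  ((T ∨ ¬x0) ∨ ¬(x0 ∨ T)) ∨ ¬((x0 ∨ x0) ∧ (T ∨ T))

Answer: after 6 steps: ((T ∨ ¬x0) ∨ ¬(x0 ∨ T)) ∨ ¬((x0 ∨ x0) ∧ (T ∨ T))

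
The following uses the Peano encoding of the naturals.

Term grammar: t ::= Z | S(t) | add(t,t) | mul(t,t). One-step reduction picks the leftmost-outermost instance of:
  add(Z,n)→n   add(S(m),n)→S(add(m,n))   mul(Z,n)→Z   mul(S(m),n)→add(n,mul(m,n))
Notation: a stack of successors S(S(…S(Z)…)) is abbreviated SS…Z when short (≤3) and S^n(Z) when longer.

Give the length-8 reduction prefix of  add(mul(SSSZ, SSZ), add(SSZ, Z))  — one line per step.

Answer: after 8 steps: S(S(add(S(add(SZ, mul(SZ, SSZ))), add(SSZ, Z))))

Derivation:
  start: add(mul(SSSZ, SSZ), add(SSZ, Z))
  step 1: add(add(SSZ, mul(SSZ, SSZ)), add(SSZ, Z))
  step 2: add(S(add(SZ, mul(SSZ, SSZ))), add(SSZ, Z))
  step 3: S(add(add(SZ, mul(SSZ, SSZ)), add(SSZ, Z)))
  step 4: S(add(S(add(Z, mul(SSZ, SSZ))), add(SSZ, Z)))
  step 5: S(S(add(add(Z, mul(SSZ, SSZ)), add(SSZ, Z))))
  step 6: S(S(add(mul(SSZ, SSZ), add(SSZ, Z))))
  step 7: S(S(add(add(SSZ, mul(SZ, SSZ)), add(SSZ, Z))))
  step 8: S(S(add(S(add(SZ, mul(SZ, SSZ))), add(SSZ, Z))))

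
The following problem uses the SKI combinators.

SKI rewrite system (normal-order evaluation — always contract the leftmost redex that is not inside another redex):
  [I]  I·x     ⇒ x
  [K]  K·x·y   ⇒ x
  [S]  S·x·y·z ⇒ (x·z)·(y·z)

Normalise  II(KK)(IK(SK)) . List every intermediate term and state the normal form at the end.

  start: II(KK)(IK(SK))
  →1  I(KK)(IK(SK))
  →2  KK(IK(SK))
  →3  K

Answer: normal form = K  (in 3 steps)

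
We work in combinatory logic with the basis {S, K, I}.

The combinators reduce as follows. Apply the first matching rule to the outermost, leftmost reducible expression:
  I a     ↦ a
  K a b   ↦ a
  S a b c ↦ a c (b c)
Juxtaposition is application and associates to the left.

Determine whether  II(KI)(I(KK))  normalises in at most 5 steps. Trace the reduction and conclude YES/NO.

  start: II(KI)(I(KK))
  step 1: I(KI)(I(KK))
  step 2: KI(I(KK))
  step 3: I

Answer: YES — reaches normal form I in 3 ≤ 5 steps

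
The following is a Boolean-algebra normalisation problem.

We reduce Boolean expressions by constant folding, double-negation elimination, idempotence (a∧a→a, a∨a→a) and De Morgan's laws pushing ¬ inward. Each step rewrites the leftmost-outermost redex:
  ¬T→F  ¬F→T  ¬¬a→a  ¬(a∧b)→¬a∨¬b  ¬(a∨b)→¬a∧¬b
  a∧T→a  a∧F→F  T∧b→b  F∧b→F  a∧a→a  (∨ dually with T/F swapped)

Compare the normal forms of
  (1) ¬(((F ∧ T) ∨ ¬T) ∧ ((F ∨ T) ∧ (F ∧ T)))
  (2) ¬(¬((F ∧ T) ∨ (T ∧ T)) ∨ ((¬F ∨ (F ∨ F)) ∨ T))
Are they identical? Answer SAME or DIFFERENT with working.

Term A:
  start: ¬(((F ∧ T) ∨ ¬T) ∧ ((F ∨ T) ∧ (F ∧ T)))
  [1] ¬((F ∧ T) ∨ ¬T) ∨ ¬((F ∨ T) ∧ (F ∧ T))
  [2] (¬(F ∧ T) ∧ ¬¬T) ∨ ¬((F ∨ T) ∧ (F ∧ T))
  [3] ((¬F ∨ ¬T) ∧ ¬¬T) ∨ ¬((F ∨ T) ∧ (F ∧ T))
  [4] ((T ∨ ¬T) ∧ ¬¬T) ∨ ¬((F ∨ T) ∧ (F ∧ T))
  [5] (T ∧ ¬¬T) ∨ ¬((F ∨ T) ∧ (F ∧ T))
  [6] ¬¬T ∨ ¬((F ∨ T) ∧ (F ∧ T))
  [7] T ∨ ¬((F ∨ T) ∧ (F ∧ T))
  [8] T

Term B:
  start: ¬(¬((F ∧ T) ∨ (T ∧ T)) ∨ ((¬F ∨ (F ∨ F)) ∨ T))
  [1] ¬¬((F ∧ T) ∨ (T ∧ T)) ∧ ¬((¬F ∨ (F ∨ F)) ∨ T)
  [2] ((F ∧ T) ∨ (T ∧ T)) ∧ ¬((¬F ∨ (F ∨ F)) ∨ T)
  [3] (F ∨ (T ∧ T)) ∧ ¬((¬F ∨ (F ∨ F)) ∨ T)
  [4] (T ∧ T) ∧ ¬((¬F ∨ (F ∨ F)) ∨ T)
  [5] T ∧ ¬((¬F ∨ (F ∨ F)) ∨ T)
  [6] ¬((¬F ∨ (F ∨ F)) ∨ T)
  [7] ¬(¬F ∨ (F ∨ F)) ∧ ¬T
  [8] (¬¬F ∧ ¬(F ∨ F)) ∧ ¬T
  [9] (F ∧ ¬(F ∨ F)) ∧ ¬T
  [10] F ∧ ¬T
  [11] F

Answer: DIFFERENT — A ⇓ T, B ⇓ F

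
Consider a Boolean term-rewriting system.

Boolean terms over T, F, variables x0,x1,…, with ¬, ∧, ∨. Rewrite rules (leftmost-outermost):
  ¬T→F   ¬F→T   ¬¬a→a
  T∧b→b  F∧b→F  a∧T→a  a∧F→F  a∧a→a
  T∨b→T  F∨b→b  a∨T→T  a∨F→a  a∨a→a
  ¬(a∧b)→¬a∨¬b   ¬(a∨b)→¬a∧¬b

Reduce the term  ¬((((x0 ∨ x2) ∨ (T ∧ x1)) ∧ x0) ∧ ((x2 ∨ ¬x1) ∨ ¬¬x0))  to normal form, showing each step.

  start: ¬((((x0 ∨ x2) ∨ (T ∧ x1)) ∧ x0) ∧ ((x2 ∨ ¬x1) ∨ ¬¬x0))
  [1] ¬(((x0 ∨ x2) ∨ (T ∧ x1)) ∧ x0) ∨ ¬((x2 ∨ ¬x1) ∨ ¬¬x0)
  [2] (¬((x0 ∨ x2) ∨ (T ∧ x1)) ∨ ¬x0) ∨ ¬((x2 ∨ ¬x1) ∨ ¬¬x0)
  [3] ((¬(x0 ∨ x2) ∧ ¬(T ∧ x1)) ∨ ¬x0) ∨ ¬((x2 ∨ ¬x1) ∨ ¬¬x0)
  [4] (((¬x0 ∧ ¬x2) ∧ ¬(T ∧ x1)) ∨ ¬x0) ∨ ¬((x2 ∨ ¬x1) ∨ ¬¬x0)
  [5] (((¬x0 ∧ ¬x2) ∧ (¬T ∨ ¬x1)) ∨ ¬x0) ∨ ¬((x2 ∨ ¬x1) ∨ ¬¬x0)
  [6] (((¬x0 ∧ ¬x2) ∧ (F ∨ ¬x1)) ∨ ¬x0) ∨ ¬((x2 ∨ ¬x1) ∨ ¬¬x0)
  [7] (((¬x0 ∧ ¬x2) ∧ ¬x1) ∨ ¬x0) ∨ ¬((x2 ∨ ¬x1) ∨ ¬¬x0)
  [8] (((¬x0 ∧ ¬x2) ∧ ¬x1) ∨ ¬x0) ∨ (¬(x2 ∨ ¬x1) ∧ ¬¬¬x0)
  [9] (((¬x0 ∧ ¬x2) ∧ ¬x1) ∨ ¬x0) ∨ ((¬x2 ∧ ¬¬x1) ∧ ¬¬¬x0)
  [10] (((¬x0 ∧ ¬x2) ∧ ¬x1) ∨ ¬x0) ∨ ((¬x2 ∧ x1) ∧ ¬¬¬x0)
  [11] (((¬x0 ∧ ¬x2) ∧ ¬x1) ∨ ¬x0) ∨ ((¬x2 ∧ x1) ∧ ¬x0)

Answer: normal form = (((¬x0 ∧ ¬x2) ∧ ¬x1) ∨ ¬x0) ∨ ((¬x2 ∧ x1) ∧ ¬x0)  (in 11 steps)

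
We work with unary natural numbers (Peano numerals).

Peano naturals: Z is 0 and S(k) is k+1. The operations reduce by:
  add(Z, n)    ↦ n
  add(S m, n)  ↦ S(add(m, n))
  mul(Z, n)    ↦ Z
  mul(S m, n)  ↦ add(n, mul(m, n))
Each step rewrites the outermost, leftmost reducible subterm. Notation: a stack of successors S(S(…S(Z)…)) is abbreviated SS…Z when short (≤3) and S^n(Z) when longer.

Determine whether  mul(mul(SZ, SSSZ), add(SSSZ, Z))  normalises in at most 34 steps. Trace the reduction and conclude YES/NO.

Answer: YES — reaches normal form S^9(Z) in 34 ≤ 34 steps

Working:
  start: mul(mul(SZ, SSSZ), add(SSSZ, Z))
  [1] mul(add(SSSZ, mul(Z, SSSZ)), add(SSSZ, Z))
  [2] mul(S(add(SSZ, mul(Z, SSSZ))), add(SSSZ, Z))
  [3] add(add(SSSZ, Z), mul(add(SSZ, mul(Z, SSSZ)), add(SSSZ, Z)))
  [4] add(S(add(SSZ, Z)), mul(add(SSZ, mul(Z, SSSZ)), add(SSSZ, Z)))
  [5] S(add(add(SSZ, Z), mul(add(SSZ, mul(Z, SSSZ)), add(SSSZ, Z))))
  [6] S(add(S(add(SZ, Z)), mul(add(SSZ, mul(Z, SSSZ)), add(SSSZ, Z))))
  [7] S(S(add(add(SZ, Z), mul(add(SSZ, mul(Z, SSSZ)), add(SSSZ, Z)))))
  [8] S(S(add(S(add(Z, Z)), mul(add(SSZ, mul(Z, SSSZ)), add(SSSZ, Z)))))
  [9] S(S(S(add(add(Z, Z), mul(add(SSZ, mul(Z, SSSZ)), add(SSSZ, Z))))))
  [10] S(S(S(add(Z, mul(add(SSZ, mul(Z, SSSZ)), add(SSSZ, Z))))))
  [11] S(S(S(mul(add(SSZ, mul(Z, SSSZ)), add(SSSZ, Z)))))
  [12] S(S(S(mul(S(add(SZ, mul(Z, SSSZ))), add(SSSZ, Z)))))
  [13] S(S(S(add(add(SSSZ, Z), mul(add(SZ, mul(Z, SSSZ)), add(SSSZ, Z))))))
  [14] S(S(S(add(S(add(SSZ, Z)), mul(add(SZ, mul(Z, SSSZ)), add(SSSZ, Z))))))
  [15] S(S(S(S(add(add(SSZ, Z), mul(add(SZ, mul(Z, SSSZ)), add(SSSZ, Z)))))))
  [16] S(S(S(S(add(S(add(SZ, Z)), mul(add(SZ, mul(Z, SSSZ)), add(SSSZ, Z)))))))
  [17] S(S(S(S(S(add(add(SZ, Z), mul(add(SZ, mul(Z, SSSZ)), add(SSSZ, Z))))))))
  [18] S(S(S(S(S(add(S(add(Z, Z)), mul(add(SZ, mul(Z, SSSZ)), add(SSSZ, Z))))))))
  [19] S(S(S(S(S(S(add(add(Z, Z), mul(add(SZ, mul(Z, SSSZ)), add(SSSZ, Z)))))))))
  [20] S(S(S(S(S(S(add(Z, mul(add(SZ, mul(Z, SSSZ)), add(SSSZ, Z)))))))))
  [21] S(S(S(S(S(S(mul(add(SZ, mul(Z, SSSZ)), add(SSSZ, Z))))))))
  [22] S(S(S(S(S(S(mul(S(add(Z, mul(Z, SSSZ))), add(SSSZ, Z))))))))
  [23] S(S(S(S(S(S(add(add(SSSZ, Z), mul(add(Z, mul(Z, SSSZ)), add(SSSZ, Z)))))))))
  [24] S(S(S(S(S(S(add(S(add(SSZ, Z)), mul(add(Z, mul(Z, SSSZ)), add(SSSZ, Z)))))))))
  [25] S(S(S(S(S(S(S(add(add(SSZ, Z), mul(add(Z, mul(Z, SSSZ)), add(SSSZ, Z))))))))))
  [26] S(S(S(S(S(S(S(add(S(add(SZ, Z)), mul(add(Z, mul(Z, SSSZ)), add(SSSZ, Z))))))))))
  [27] S(S(S(S(S(S(S(S(add(add(SZ, Z), mul(add(Z, mul(Z, SSSZ)), add(SSSZ, Z)))))))))))
  [28] S(S(S(S(S(S(S(S(add(S(add(Z, Z)), mul(add(Z, mul(Z, SSSZ)), add(SSSZ, Z)))))))))))
  [29] S(S(S(S(S(S(S(S(S(add(add(Z, Z), mul(add(Z, mul(Z, SSSZ)), add(SSSZ, Z))))))))))))
  [30] S(S(S(S(S(S(S(S(S(add(Z, mul(add(Z, mul(Z, SSSZ)), add(SSSZ, Z))))))))))))
  [31] S(S(S(S(S(S(S(S(S(mul(add(Z, mul(Z, SSSZ)), add(SSSZ, Z)))))))))))
  [32] S(S(S(S(S(S(S(S(S(mul(mul(Z, SSSZ), add(SSSZ, Z)))))))))))
  [33] S(S(S(S(S(S(S(S(S(mul(Z, add(SSSZ, Z)))))))))))
  [34] S^9(Z)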